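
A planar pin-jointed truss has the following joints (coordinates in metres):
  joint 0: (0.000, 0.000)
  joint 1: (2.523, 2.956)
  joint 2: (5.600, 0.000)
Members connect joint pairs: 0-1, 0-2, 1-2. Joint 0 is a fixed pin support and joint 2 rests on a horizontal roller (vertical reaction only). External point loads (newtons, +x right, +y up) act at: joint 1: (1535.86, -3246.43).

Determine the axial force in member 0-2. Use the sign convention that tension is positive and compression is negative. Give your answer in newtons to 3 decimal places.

2366.404

N=3 nodes, M=3 members, R=3 reactions → 2N=6, M+R=6
member 0 (0-1): L=3.8863, (cx,cy)=(0.6492,0.7606)
member 1 (0-2): L=5.6000, (cx,cy)=(1.0000,0.0000)
member 2 (1-2): L=4.2668, (cx,cy)=(0.7211,-0.6928)
solve A·x = −loads:
  F[0-1] = -1279.3330 N (compression)
  F[0-2] = +2366.4038 N (tension)
  F[1-2] = -3281.4593 N (compression)
  Rx@0 = -1535.8600 N
  Ry@0 = +973.0827 N
  Ry@2 = +2273.3473 N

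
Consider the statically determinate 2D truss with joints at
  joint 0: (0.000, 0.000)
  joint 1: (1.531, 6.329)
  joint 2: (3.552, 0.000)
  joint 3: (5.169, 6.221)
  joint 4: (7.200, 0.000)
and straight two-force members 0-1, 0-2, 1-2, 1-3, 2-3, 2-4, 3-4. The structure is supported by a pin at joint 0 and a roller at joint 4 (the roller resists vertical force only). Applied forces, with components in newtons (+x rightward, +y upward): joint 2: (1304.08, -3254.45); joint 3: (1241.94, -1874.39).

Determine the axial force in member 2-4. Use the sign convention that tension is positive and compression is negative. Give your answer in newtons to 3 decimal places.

N=5 nodes, M=7 members, R=3 reactions → 2N=10, M+R=10
member 0 (0-1): L=6.5115, (cx,cy)=(0.2351,0.9720)
member 1 (0-2): L=3.5520, (cx,cy)=(1.0000,0.0000)
member 2 (1-2): L=6.6438, (cx,cy)=(0.3042,-0.9526)
member 3 (1-3): L=3.6396, (cx,cy)=(0.9996,-0.0297)
member 4 (2-3): L=6.4277, (cx,cy)=(0.2516,0.9678)
member 5 (2-4): L=3.6480, (cx,cy)=(1.0000,0.0000)
member 6 (3-4): L=6.5441, (cx,cy)=(0.3104,-0.9506)
solve A·x = −loads:
  F[0-1] = -1136.4438 N (compression)
  F[0-2] = +2813.2217 N (tension)
  F[1-2] = +1179.0378 N (tension)
  F[1-3] = -626.1305 N (compression)
  F[2-3] = +2202.1055 N (tension)
  F[2-4] = +1313.8181 N (tension)
  F[3-4] = -4233.2904 N (compression)
  Rx@0 = -2546.0200 N
  Ry@0 = +1104.5849 N
  Ry@4 = +4024.2551 N

1313.818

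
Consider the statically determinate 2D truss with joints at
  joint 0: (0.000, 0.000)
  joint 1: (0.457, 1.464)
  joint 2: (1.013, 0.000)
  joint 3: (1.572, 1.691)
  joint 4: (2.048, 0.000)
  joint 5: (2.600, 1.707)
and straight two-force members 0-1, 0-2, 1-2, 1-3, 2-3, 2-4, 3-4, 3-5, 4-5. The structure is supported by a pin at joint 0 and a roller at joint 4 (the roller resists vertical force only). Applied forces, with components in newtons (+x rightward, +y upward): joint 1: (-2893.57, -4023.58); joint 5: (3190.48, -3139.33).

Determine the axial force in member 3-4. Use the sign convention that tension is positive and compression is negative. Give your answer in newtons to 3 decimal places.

-2357.181

N=6 nodes, M=9 members, R=3 reactions → 2N=12, M+R=12
member 0 (0-1): L=1.5337, (cx,cy)=(0.2980,0.9546)
member 1 (0-2): L=1.0130, (cx,cy)=(1.0000,0.0000)
member 2 (1-2): L=1.5660, (cx,cy)=(0.3550,-0.9349)
member 3 (1-3): L=1.1379, (cx,cy)=(0.9799,0.1995)
member 4 (2-3): L=1.7810, (cx,cy)=(0.3139,0.9495)
member 5 (2-4): L=1.0350, (cx,cy)=(1.0000,0.0000)
member 6 (3-4): L=1.7567, (cx,cy)=(0.2710,-0.9626)
member 7 (3-5): L=1.0281, (cx,cy)=(0.9999,0.0156)
member 8 (4-5): L=1.7940, (cx,cy)=(0.3077,0.9515)
solve A·x = −loads:
  F[0-1] = -1769.1584 N (compression)
  F[0-2] = +824.0802 N (tension)
  F[1-2] = -1839.8965 N (compression)
  F[1-3] = +3081.5785 N (tension)
  F[2-3] = +1811.5751 N (tension)
  F[2-4] = -397.7516 N (compression)
  F[3-4] = -2357.1814 N (compression)
  F[3-5] = +4227.4451 N (tension)
  F[4-5] = -3368.5341 N (compression)
  Rx@0 = -296.9100 N
  Ry@0 = +1688.7904 N
  Ry@4 = +5474.1196 N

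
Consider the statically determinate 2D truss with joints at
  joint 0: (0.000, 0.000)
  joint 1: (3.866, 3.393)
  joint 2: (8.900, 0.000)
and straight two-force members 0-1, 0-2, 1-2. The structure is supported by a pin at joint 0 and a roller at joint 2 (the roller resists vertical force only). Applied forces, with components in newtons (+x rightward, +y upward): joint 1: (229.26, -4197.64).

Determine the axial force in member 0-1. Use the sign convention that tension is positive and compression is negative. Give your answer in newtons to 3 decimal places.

-3466.868

N=3 nodes, M=3 members, R=3 reactions → 2N=6, M+R=6
member 0 (0-1): L=5.1438, (cx,cy)=(0.7516,0.6596)
member 1 (0-2): L=8.9000, (cx,cy)=(1.0000,0.0000)
member 2 (1-2): L=6.0707, (cx,cy)=(0.8292,-0.5589)
solve A·x = −loads:
  F[0-1] = -3466.8676 N (compression)
  F[0-2] = +2834.9172 N (tension)
  F[1-2] = -3418.7485 N (compression)
  Rx@0 = -229.2600 N
  Ry@0 = +2286.8585 N
  Ry@2 = +1910.7815 N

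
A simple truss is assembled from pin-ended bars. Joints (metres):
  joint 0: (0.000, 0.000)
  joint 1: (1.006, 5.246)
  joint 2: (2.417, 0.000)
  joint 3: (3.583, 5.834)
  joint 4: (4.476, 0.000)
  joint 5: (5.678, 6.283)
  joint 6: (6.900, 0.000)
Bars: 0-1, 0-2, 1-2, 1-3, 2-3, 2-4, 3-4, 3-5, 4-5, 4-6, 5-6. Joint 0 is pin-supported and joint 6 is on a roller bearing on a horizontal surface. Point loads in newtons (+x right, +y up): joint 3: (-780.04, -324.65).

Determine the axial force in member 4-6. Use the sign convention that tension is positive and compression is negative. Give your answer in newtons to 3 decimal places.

-95.486

N=7 nodes, M=11 members, R=3 reactions → 2N=14, M+R=14
member 0 (0-1): L=5.3416, (cx,cy)=(0.1883,0.9821)
member 1 (0-2): L=2.4170, (cx,cy)=(1.0000,0.0000)
member 2 (1-2): L=5.4324, (cx,cy)=(0.2597,-0.9657)
member 3 (1-3): L=2.6432, (cx,cy)=(0.9749,0.2225)
member 4 (2-3): L=5.9494, (cx,cy)=(0.1960,0.9806)
member 5 (2-4): L=2.0590, (cx,cy)=(1.0000,0.0000)
member 6 (3-4): L=5.9019, (cx,cy)=(0.1513,-0.9885)
member 7 (3-5): L=2.1426, (cx,cy)=(0.9778,0.2096)
member 8 (4-5): L=6.3969, (cx,cy)=(0.1879,0.9822)
member 9 (4-6): L=2.4240, (cx,cy)=(1.0000,0.0000)
member 10 (5-6): L=6.4007, (cx,cy)=(0.1909,-0.9816)
solve A·x = −loads:
  F[0-1] = -830.4577 N (compression)
  F[0-2] = -623.6370 N (compression)
  F[1-2] = +760.9291 N (tension)
  F[1-3] = -363.1429 N (compression)
  F[2-3] = -749.3462 N (compression)
  F[2-4] = -279.1344 N (compression)
  F[3-4] = +539.4875 N (tension)
  F[3-5] = +201.9919 N (tension)
  F[4-5] = -542.9475 N (compression)
  F[4-6] = -95.4857 N (compression)
  F[5-6] = +500.1462 N (tension)
  Rx@0 = +780.0400 N
  Ry@0 = +815.5967 N
  Ry@6 = -490.9467 N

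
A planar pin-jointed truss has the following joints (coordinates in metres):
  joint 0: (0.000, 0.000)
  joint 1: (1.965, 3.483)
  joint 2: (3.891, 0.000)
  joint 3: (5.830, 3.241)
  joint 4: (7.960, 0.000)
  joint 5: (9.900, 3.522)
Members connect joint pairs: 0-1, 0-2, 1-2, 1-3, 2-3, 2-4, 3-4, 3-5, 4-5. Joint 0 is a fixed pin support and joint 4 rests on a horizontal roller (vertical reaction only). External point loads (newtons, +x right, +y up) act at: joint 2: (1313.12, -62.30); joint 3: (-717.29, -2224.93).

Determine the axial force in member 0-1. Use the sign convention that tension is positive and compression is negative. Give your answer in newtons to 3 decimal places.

-1055.467

N=6 nodes, M=9 members, R=3 reactions → 2N=12, M+R=12
member 0 (0-1): L=3.9991, (cx,cy)=(0.4914,0.8710)
member 1 (0-2): L=3.8910, (cx,cy)=(1.0000,0.0000)
member 2 (1-2): L=3.9800, (cx,cy)=(0.4839,-0.8751)
member 3 (1-3): L=3.8726, (cx,cy)=(0.9980,-0.0625)
member 4 (2-3): L=3.7767, (cx,cy)=(0.5134,0.8581)
member 5 (2-4): L=4.0690, (cx,cy)=(1.0000,0.0000)
member 6 (3-4): L=3.8783, (cx,cy)=(0.5492,-0.8357)
member 7 (3-5): L=4.0797, (cx,cy)=(0.9976,0.0689)
member 8 (4-5): L=4.0210, (cx,cy)=(0.4825,0.8759)
solve A·x = −loads:
  F[0-1] = -1055.4675 N (compression)
  F[0-2] = +1114.4497 N (tension)
  F[1-2] = +1126.5597 N (tension)
  F[1-3] = -1065.8610 N (compression)
  F[2-3] = -1076.2382 N (compression)
  F[2-4] = +899.0339 N (tension)
  F[3-4] = -1636.9467 N (compression)
  F[3-5] = +0.0000 N (tension)
  F[4-5] = -0.0000 N (compression)
  Rx@0 = -595.8300 N
  Ry@0 = +919.2634 N
  Ry@4 = +1367.9666 N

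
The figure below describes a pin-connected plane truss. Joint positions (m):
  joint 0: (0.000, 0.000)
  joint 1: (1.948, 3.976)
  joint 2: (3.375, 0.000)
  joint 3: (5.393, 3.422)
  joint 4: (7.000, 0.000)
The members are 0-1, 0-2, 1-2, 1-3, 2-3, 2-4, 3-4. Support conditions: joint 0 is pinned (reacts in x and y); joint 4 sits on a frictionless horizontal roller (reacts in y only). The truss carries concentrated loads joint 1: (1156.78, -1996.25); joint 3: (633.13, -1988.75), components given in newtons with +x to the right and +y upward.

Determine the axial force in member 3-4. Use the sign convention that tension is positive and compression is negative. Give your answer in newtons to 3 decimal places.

-3374.297

N=5 nodes, M=7 members, R=3 reactions → 2N=10, M+R=10
member 0 (0-1): L=4.4276, (cx,cy)=(0.4400,0.8980)
member 1 (0-2): L=3.3750, (cx,cy)=(1.0000,0.0000)
member 2 (1-2): L=4.2243, (cx,cy)=(0.3378,-0.9412)
member 3 (1-3): L=3.4893, (cx,cy)=(0.9873,-0.1588)
member 4 (2-3): L=3.9727, (cx,cy)=(0.5080,0.8614)
member 5 (2-4): L=3.6250, (cx,cy)=(1.0000,0.0000)
member 6 (3-4): L=3.7805, (cx,cy)=(0.4251,-0.9052)
solve A·x = −loads:
  F[0-1] = -1036.4243 N (compression)
  F[0-2] = +2245.9072 N (tension)
  F[1-2] = -908.9870 N (compression)
  F[1-3] = -1322.4919 N (compression)
  F[2-3] = +993.2385 N (tension)
  F[2-4] = +1434.3150 N (tension)
  F[3-4] = -3374.2968 N (compression)
  Rx@0 = -1789.9100 N
  Ry@0 = +930.7212 N
  Ry@4 = +3054.2788 N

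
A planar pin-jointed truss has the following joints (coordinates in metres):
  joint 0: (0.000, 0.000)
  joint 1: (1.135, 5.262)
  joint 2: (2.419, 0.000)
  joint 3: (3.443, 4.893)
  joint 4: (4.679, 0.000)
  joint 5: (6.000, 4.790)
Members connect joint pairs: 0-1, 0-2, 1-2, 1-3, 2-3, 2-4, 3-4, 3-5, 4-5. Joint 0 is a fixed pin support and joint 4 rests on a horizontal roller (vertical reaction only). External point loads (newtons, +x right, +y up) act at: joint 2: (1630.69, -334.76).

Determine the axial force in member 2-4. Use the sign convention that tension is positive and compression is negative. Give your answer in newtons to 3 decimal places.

N=6 nodes, M=9 members, R=3 reactions → 2N=12, M+R=12
member 0 (0-1): L=5.3830, (cx,cy)=(0.2108,0.9775)
member 1 (0-2): L=2.4190, (cx,cy)=(1.0000,0.0000)
member 2 (1-2): L=5.4164, (cx,cy)=(0.2371,-0.9715)
member 3 (1-3): L=2.3373, (cx,cy)=(0.9875,-0.1579)
member 4 (2-3): L=4.9990, (cx,cy)=(0.2048,0.9788)
member 5 (2-4): L=2.2600, (cx,cy)=(1.0000,0.0000)
member 6 (3-4): L=5.0467, (cx,cy)=(0.2449,-0.9695)
member 7 (3-5): L=2.5591, (cx,cy)=(0.9992,-0.0402)
member 8 (4-5): L=4.9688, (cx,cy)=(0.2659,0.9640)
solve A·x = −loads:
  F[0-1] = -165.4108 N (compression)
  F[0-2] = +1665.5666 N (tension)
  F[1-2] = +179.1657 N (tension)
  F[1-3] = -78.3316 N (compression)
  F[2-3] = +164.1828 N (tension)
  F[2-4] = +43.7179 N (tension)
  F[3-4] = -178.5042 N (compression)
  F[3-5] = -0.0000 N (compression)
  F[4-5] = +0.0000 N (tension)
  Rx@0 = -1630.6900 N
  Ry@0 = +161.6922 N
  Ry@4 = +173.0678 N

43.718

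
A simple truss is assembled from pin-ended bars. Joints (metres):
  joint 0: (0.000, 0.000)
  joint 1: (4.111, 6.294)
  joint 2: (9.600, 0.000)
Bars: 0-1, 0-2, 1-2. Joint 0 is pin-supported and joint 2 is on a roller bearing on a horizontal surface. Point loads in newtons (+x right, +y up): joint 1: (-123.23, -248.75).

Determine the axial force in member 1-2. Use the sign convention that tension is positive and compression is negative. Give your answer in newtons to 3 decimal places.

N=3 nodes, M=3 members, R=3 reactions → 2N=6, M+R=6
member 0 (0-1): L=7.5176, (cx,cy)=(0.5468,0.8372)
member 1 (0-2): L=9.6000, (cx,cy)=(1.0000,0.0000)
member 2 (1-2): L=8.3513, (cx,cy)=(0.6573,-0.7537)
solve A·x = −loads:
  F[0-1] = -266.3786 N (compression)
  F[0-2] = +22.4386 N (tension)
  F[1-2] = -34.1392 N (compression)
  Rx@0 = +123.2300 N
  Ry@0 = +223.0207 N
  Ry@2 = +25.7293 N

-34.139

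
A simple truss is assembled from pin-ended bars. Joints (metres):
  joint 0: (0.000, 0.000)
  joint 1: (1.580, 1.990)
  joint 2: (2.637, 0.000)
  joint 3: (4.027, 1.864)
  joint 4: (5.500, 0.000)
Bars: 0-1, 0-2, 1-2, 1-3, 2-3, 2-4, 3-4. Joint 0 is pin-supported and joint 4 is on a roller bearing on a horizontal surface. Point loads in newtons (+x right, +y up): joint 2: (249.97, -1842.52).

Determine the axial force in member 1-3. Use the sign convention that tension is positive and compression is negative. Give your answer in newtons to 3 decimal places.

-1308.417

N=5 nodes, M=7 members, R=3 reactions → 2N=10, M+R=10
member 0 (0-1): L=2.5410, (cx,cy)=(0.6218,0.7832)
member 1 (0-2): L=2.6370, (cx,cy)=(1.0000,0.0000)
member 2 (1-2): L=2.2533, (cx,cy)=(0.4691,-0.8832)
member 3 (1-3): L=2.4502, (cx,cy)=(0.9987,-0.0514)
member 4 (2-3): L=2.3252, (cx,cy)=(0.5978,0.8016)
member 5 (2-4): L=2.8630, (cx,cy)=(1.0000,0.0000)
member 6 (3-4): L=2.3758, (cx,cy)=(0.6200,-0.7846)
solve A·x = −loads:
  F[0-1] = -1224.6624 N (compression)
  F[0-2] = +1011.4787 N (tension)
  F[1-2] = +1162.2019 N (tension)
  F[1-3] = -1308.4175 N (compression)
  F[2-3] = +1018.0537 N (tension)
  F[2-4] = +698.0982 N (tension)
  F[3-4] = -1125.9417 N (compression)
  Rx@0 = -249.9700 N
  Ry@0 = +959.1154 N
  Ry@4 = +883.4046 N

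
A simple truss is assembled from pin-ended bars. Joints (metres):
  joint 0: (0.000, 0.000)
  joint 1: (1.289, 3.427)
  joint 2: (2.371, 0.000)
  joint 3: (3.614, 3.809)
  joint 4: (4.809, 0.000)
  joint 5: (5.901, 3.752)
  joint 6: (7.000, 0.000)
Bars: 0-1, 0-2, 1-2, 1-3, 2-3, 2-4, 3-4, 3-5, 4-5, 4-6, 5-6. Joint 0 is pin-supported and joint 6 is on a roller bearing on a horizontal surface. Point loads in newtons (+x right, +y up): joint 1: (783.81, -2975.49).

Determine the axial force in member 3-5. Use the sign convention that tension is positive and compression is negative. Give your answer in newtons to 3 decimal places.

-540.289

N=7 nodes, M=11 members, R=3 reactions → 2N=14, M+R=14
member 0 (0-1): L=3.6614, (cx,cy)=(0.3521,0.9360)
member 1 (0-2): L=2.3710, (cx,cy)=(1.0000,0.0000)
member 2 (1-2): L=3.5938, (cx,cy)=(0.3011,-0.9536)
member 3 (1-3): L=2.3562, (cx,cy)=(0.9868,0.1621)
member 4 (2-3): L=4.0067, (cx,cy)=(0.3102,0.9507)
member 5 (2-4): L=2.4380, (cx,cy)=(1.0000,0.0000)
member 6 (3-4): L=3.9921, (cx,cy)=(0.2993,-0.9541)
member 7 (3-5): L=2.2877, (cx,cy)=(0.9997,-0.0249)
member 8 (4-5): L=3.9077, (cx,cy)=(0.2794,0.9602)
member 9 (4-6): L=2.1910, (cx,cy)=(1.0000,0.0000)
member 10 (5-6): L=3.9096, (cx,cy)=(0.2811,-0.9597)
solve A·x = −loads:
  F[0-1] = -2183.6387 N (compression)
  F[0-2] = +1552.5624 N (tension)
  F[1-2] = -1183.1054 N (compression)
  F[1-3] = -1212.3955 N (compression)
  F[2-3] = +1186.7623 N (tension)
  F[2-4] = +828.1843 N (tension)
  F[3-4] = -962.3112 N (compression)
  F[3-5] = -540.2894 N (compression)
  F[4-5] = +956.2825 N (tension)
  F[4-6] = +272.8889 N (tension)
  F[5-6] = -970.7899 N (compression)
  Rx@0 = -783.8100 N
  Ry@0 = +2043.8438 N
  Ry@6 = +931.6462 N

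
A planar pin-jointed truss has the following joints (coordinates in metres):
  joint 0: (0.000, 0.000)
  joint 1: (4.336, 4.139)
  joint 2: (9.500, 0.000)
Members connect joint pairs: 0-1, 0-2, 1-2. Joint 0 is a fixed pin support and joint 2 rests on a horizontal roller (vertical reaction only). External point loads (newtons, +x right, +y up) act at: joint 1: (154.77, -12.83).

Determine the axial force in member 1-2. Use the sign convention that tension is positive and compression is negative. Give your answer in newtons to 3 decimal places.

-117.181

N=3 nodes, M=3 members, R=3 reactions → 2N=6, M+R=6
member 0 (0-1): L=5.9943, (cx,cy)=(0.7233,0.6905)
member 1 (0-2): L=9.5000, (cx,cy)=(1.0000,0.0000)
member 2 (1-2): L=6.6180, (cx,cy)=(0.7803,-0.6254)
solve A·x = −loads:
  F[0-1] = +87.5571 N (tension)
  F[0-2] = +91.4358 N (tension)
  F[1-2] = -117.1812 N (compression)
  Rx@0 = -154.7700 N
  Ry@0 = -60.4567 N
  Ry@2 = +73.2867 N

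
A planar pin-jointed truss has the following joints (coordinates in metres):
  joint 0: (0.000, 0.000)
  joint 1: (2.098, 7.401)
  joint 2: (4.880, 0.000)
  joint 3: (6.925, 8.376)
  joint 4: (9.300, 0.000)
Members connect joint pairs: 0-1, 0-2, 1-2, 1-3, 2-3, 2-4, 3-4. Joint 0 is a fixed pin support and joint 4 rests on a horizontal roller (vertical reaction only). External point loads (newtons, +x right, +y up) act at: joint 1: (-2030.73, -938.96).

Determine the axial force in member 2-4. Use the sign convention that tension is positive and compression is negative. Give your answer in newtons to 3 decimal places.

-398.172

N=5 nodes, M=7 members, R=3 reactions → 2N=10, M+R=10
member 0 (0-1): L=7.6926, (cx,cy)=(0.2727,0.9621)
member 1 (0-2): L=4.8800, (cx,cy)=(1.0000,0.0000)
member 2 (1-2): L=7.9066, (cx,cy)=(0.3519,-0.9361)
member 3 (1-3): L=4.9245, (cx,cy)=(0.9802,0.1980)
member 4 (2-3): L=8.6220, (cx,cy)=(0.2372,0.9715)
member 5 (2-4): L=4.4200, (cx,cy)=(1.0000,0.0000)
member 6 (3-4): L=8.7062, (cx,cy)=(0.2728,-0.9621)
solve A·x = −loads:
  F[0-1] = -2435.5357 N (compression)
  F[0-2] = -1366.4890 N (compression)
  F[1-2] = +1668.3754 N (tension)
  F[1-3] = +795.1996 N (tension)
  F[2-3] = -1607.5603 N (compression)
  F[2-4] = -398.1717 N (compression)
  F[3-4] = +1459.6060 N (tension)
  Rx@0 = +2030.7300 N
  Ry@0 = +2343.2067 N
  Ry@4 = -1404.2467 N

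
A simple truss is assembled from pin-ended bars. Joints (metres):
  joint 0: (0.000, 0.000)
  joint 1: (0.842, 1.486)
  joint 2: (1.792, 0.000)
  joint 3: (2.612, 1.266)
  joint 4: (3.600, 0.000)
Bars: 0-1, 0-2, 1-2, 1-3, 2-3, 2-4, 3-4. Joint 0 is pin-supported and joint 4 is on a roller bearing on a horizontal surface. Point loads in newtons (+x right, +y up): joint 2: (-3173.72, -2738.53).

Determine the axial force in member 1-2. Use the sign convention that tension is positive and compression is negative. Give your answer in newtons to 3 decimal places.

1898.185

N=5 nodes, M=7 members, R=3 reactions → 2N=10, M+R=10
member 0 (0-1): L=1.7080, (cx,cy)=(0.4930,0.8700)
member 1 (0-2): L=1.7920, (cx,cy)=(1.0000,0.0000)
member 2 (1-2): L=1.7637, (cx,cy)=(0.5386,-0.8425)
member 3 (1-3): L=1.7836, (cx,cy)=(0.9924,-0.1233)
member 4 (2-3): L=1.5084, (cx,cy)=(0.5436,0.8393)
member 5 (2-4): L=1.8080, (cx,cy)=(1.0000,0.0000)
member 6 (3-4): L=1.6059, (cx,cy)=(0.6152,-0.7883)
solve A·x = −loads:
  F[0-1] = -1580.7921 N (compression)
  F[0-2] = -2394.4163 N (compression)
  F[1-2] = +1898.1849 N (tension)
  F[1-3] = -1815.5972 N (compression)
  F[2-3] = +1357.3294 N (tension)
  F[2-4] = +1063.8398 N (tension)
  F[3-4] = -1729.1655 N (compression)
  Rx@0 = +3173.7200 N
  Ry@0 = +1375.3506 N
  Ry@4 = +1363.1794 N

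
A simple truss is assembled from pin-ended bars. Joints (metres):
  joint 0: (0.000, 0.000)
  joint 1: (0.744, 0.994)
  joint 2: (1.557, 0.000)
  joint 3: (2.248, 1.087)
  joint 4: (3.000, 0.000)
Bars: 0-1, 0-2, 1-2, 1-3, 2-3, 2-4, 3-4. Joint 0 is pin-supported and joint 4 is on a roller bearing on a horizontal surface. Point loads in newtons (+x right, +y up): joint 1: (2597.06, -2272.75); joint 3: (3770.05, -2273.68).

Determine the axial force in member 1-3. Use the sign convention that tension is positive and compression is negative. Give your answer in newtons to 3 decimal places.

N=5 nodes, M=7 members, R=3 reactions → 2N=10, M+R=10
member 0 (0-1): L=1.2416, (cx,cy)=(0.5992,0.8006)
member 1 (0-2): L=1.5570, (cx,cy)=(1.0000,0.0000)
member 2 (1-2): L=1.2841, (cx,cy)=(0.6331,-0.7741)
member 3 (1-3): L=1.5069, (cx,cy)=(0.9981,0.0617)
member 4 (2-3): L=1.2880, (cx,cy)=(0.5365,0.8439)
member 5 (2-4): L=1.4430, (cx,cy)=(1.0000,0.0000)
member 6 (3-4): L=1.3218, (cx,cy)=(0.5689,-0.8224)
solve A·x = −loads:
  F[0-1] = -65.6230 N (compression)
  F[0-2] = +6406.4331 N (tension)
  F[1-2] = -2930.6514 N (compression)
  F[1-3] = -782.4483 N (compression)
  F[2-3] = +2688.0650 N (tension)
  F[2-4] = +3108.9310 N (tension)
  F[3-4] = -5464.4790 N (compression)
  Rx@0 = -6367.1100 N
  Ry@0 = +52.5365 N
  Ry@4 = +4493.8935 N

-782.448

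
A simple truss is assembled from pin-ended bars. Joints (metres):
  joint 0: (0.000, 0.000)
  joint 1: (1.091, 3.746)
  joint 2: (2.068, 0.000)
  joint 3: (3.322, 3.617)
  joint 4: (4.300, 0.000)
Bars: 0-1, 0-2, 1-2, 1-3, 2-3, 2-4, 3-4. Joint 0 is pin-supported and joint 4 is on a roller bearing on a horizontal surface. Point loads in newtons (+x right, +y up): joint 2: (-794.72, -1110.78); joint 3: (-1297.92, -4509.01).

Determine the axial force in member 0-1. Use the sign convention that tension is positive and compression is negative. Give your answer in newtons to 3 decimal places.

N=5 nodes, M=7 members, R=3 reactions → 2N=10, M+R=10
member 0 (0-1): L=3.9016, (cx,cy)=(0.2796,0.9601)
member 1 (0-2): L=2.0680, (cx,cy)=(1.0000,0.0000)
member 2 (1-2): L=3.8713, (cx,cy)=(0.2524,-0.9676)
member 3 (1-3): L=2.2347, (cx,cy)=(0.9983,-0.0577)
member 4 (2-3): L=3.8282, (cx,cy)=(0.3276,0.9448)
member 5 (2-4): L=2.2320, (cx,cy)=(1.0000,0.0000)
member 6 (3-4): L=3.7469, (cx,cy)=(0.2610,-0.9653)
solve A·x = −loads:
  F[0-1] = -2805.7980 N (compression)
  F[0-2] = -1308.0660 N (compression)
  F[1-2] = +2874.2144 N (tension)
  F[1-3] = -1512.4596 N (compression)
  F[2-3] = -1767.9405 N (compression)
  F[2-4] = +791.1385 N (tension)
  F[3-4] = -3030.9894 N (compression)
  Rx@0 = +2092.6400 N
  Ry@0 = +2693.8719 N
  Ry@4 = +2925.9181 N

-2805.798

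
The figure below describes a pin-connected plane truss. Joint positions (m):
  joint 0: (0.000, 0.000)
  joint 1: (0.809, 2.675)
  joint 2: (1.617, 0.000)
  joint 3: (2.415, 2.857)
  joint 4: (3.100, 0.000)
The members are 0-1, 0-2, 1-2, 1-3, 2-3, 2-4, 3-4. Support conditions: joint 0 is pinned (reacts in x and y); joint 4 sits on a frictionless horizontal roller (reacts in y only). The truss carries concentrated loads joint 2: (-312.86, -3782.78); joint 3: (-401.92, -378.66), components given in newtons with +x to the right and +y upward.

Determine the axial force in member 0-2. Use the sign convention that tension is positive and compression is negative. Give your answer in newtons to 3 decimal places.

-30.164

N=5 nodes, M=7 members, R=3 reactions → 2N=10, M+R=10
member 0 (0-1): L=2.7947, (cx,cy)=(0.2895,0.9572)
member 1 (0-2): L=1.6170, (cx,cy)=(1.0000,0.0000)
member 2 (1-2): L=2.7944, (cx,cy)=(0.2892,-0.9573)
member 3 (1-3): L=1.6163, (cx,cy)=(0.9936,0.1126)
member 4 (2-3): L=2.9664, (cx,cy)=(0.2690,0.9631)
member 5 (2-4): L=1.4830, (cx,cy)=(1.0000,0.0000)
member 6 (3-4): L=2.9380, (cx,cy)=(0.2332,-0.9724)
solve A·x = −loads:
  F[0-1] = -2364.9789 N (compression)
  F[0-2] = -30.1635 N (compression)
  F[1-2] = +2208.1034 N (tension)
  F[1-3] = -1331.5653 N (compression)
  F[2-3] = +1732.8825 N (tension)
  F[2-4] = +455.0013 N (tension)
  F[3-4] = -1951.5044 N (compression)
  Rx@0 = +714.7800 N
  Ry@0 = +2263.7194 N
  Ry@4 = +1897.7206 N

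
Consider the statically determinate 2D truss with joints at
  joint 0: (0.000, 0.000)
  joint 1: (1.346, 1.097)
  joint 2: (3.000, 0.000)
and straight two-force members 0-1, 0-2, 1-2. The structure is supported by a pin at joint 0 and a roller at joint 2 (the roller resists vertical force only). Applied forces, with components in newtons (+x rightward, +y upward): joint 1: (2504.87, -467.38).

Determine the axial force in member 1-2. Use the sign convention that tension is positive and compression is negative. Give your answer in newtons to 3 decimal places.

-2036.549

N=3 nodes, M=3 members, R=3 reactions → 2N=6, M+R=6
member 0 (0-1): L=1.7364, (cx,cy)=(0.7752,0.6318)
member 1 (0-2): L=3.0000, (cx,cy)=(1.0000,0.0000)
member 2 (1-2): L=1.9847, (cx,cy)=(0.8334,-0.5527)
solve A·x = −loads:
  F[0-1] = +1041.9503 N (tension)
  F[0-2] = +1697.1899 N (tension)
  F[1-2] = -2036.5488 N (compression)
  Rx@0 = -2504.8700 N
  Ry@0 = -658.2653 N
  Ry@2 = +1125.6453 N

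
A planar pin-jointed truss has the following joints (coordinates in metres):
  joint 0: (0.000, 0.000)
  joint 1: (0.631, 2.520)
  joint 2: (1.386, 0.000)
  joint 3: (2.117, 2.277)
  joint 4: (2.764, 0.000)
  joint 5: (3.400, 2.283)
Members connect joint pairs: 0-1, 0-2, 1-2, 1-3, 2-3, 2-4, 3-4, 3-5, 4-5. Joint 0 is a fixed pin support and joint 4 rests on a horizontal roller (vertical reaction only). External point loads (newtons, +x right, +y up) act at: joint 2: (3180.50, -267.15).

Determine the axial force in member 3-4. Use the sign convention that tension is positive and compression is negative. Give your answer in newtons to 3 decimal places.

-139.265

N=6 nodes, M=9 members, R=3 reactions → 2N=12, M+R=12
member 0 (0-1): L=2.5978, (cx,cy)=(0.2429,0.9701)
member 1 (0-2): L=1.3860, (cx,cy)=(1.0000,0.0000)
member 2 (1-2): L=2.6307, (cx,cy)=(0.2870,-0.9579)
member 3 (1-3): L=1.5057, (cx,cy)=(0.9869,-0.1614)
member 4 (2-3): L=2.3915, (cx,cy)=(0.3057,0.9521)
member 5 (2-4): L=1.3780, (cx,cy)=(1.0000,0.0000)
member 6 (3-4): L=2.3671, (cx,cy)=(0.2733,-0.9619)
member 7 (3-5): L=1.2830, (cx,cy)=(1.0000,0.0047)
member 8 (4-5): L=2.3699, (cx,cy)=(0.2684,0.9633)
solve A·x = −loads:
  F[0-1] = -137.3003 N (compression)
  F[0-2] = +3213.8499 N (tension)
  F[1-2] = +152.1868 N (tension)
  F[1-3] = -78.0505 N (compression)
  F[2-3] = +127.4665 N (tension)
  F[2-4] = +38.0646 N (tension)
  F[3-4] = -139.2646 N (compression)
  F[3-5] = -0.0000 N (compression)
  F[4-5] = +0.0000 N (tension)
  Rx@0 = -3180.5000 N
  Ry@0 = +133.1884 N
  Ry@4 = +133.9616 N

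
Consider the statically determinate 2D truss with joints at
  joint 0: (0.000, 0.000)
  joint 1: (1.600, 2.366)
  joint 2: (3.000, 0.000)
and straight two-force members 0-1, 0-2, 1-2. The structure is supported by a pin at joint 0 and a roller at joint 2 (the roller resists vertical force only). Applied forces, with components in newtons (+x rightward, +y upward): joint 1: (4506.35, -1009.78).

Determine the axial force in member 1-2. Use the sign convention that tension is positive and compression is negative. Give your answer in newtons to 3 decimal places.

N=3 nodes, M=3 members, R=3 reactions → 2N=6, M+R=6
member 0 (0-1): L=2.8562, (cx,cy)=(0.5602,0.8284)
member 1 (0-2): L=3.0000, (cx,cy)=(1.0000,0.0000)
member 2 (1-2): L=2.7492, (cx,cy)=(0.5092,-0.8606)
solve A·x = −loads:
  F[0-1] = +3721.5007 N (tension)
  F[0-2] = +2421.6316 N (tension)
  F[1-2] = -4755.3470 N (compression)
  Rx@0 = -4506.3500 N
  Ry@0 = -3082.7774 N
  Ry@2 = +4092.5574 N

-4755.347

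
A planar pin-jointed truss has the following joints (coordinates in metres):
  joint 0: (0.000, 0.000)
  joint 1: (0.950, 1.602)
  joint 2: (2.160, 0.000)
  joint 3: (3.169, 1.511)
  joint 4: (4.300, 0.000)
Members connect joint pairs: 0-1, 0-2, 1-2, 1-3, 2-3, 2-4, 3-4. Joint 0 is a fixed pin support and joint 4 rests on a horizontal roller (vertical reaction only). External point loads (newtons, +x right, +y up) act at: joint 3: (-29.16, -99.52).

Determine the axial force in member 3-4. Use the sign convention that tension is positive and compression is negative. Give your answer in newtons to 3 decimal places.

-78.815

N=5 nodes, M=7 members, R=3 reactions → 2N=10, M+R=10
member 0 (0-1): L=1.8625, (cx,cy)=(0.5101,0.8601)
member 1 (0-2): L=2.1600, (cx,cy)=(1.0000,0.0000)
member 2 (1-2): L=2.0076, (cx,cy)=(0.6027,-0.7980)
member 3 (1-3): L=2.2209, (cx,cy)=(0.9992,-0.0410)
member 4 (2-3): L=1.8169, (cx,cy)=(0.5553,0.8316)
member 5 (2-4): L=2.1400, (cx,cy)=(1.0000,0.0000)
member 6 (3-4): L=1.8874, (cx,cy)=(0.5992,-0.8006)
solve A·x = −loads:
  F[0-1] = -42.3454 N (compression)
  F[0-2] = -7.5610 N (compression)
  F[1-2] = +48.2492 N (tension)
  F[1-3] = -50.7217 N (compression)
  F[2-3] = -46.2961 N (compression)
  F[2-4] = +47.2290 N (tension)
  F[3-4] = -78.8152 N (compression)
  Rx@0 = +29.1600 N
  Ry@0 = +36.4228 N
  Ry@4 = +63.0972 N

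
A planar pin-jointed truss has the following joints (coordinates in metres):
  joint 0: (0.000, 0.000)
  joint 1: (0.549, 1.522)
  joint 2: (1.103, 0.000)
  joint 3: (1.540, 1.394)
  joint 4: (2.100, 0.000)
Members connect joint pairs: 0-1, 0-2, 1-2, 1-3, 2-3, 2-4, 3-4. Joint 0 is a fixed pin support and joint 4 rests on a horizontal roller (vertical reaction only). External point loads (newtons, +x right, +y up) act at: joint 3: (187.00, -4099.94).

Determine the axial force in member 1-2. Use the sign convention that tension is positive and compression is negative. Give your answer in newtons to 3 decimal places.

1132.699

N=5 nodes, M=7 members, R=3 reactions → 2N=10, M+R=10
member 0 (0-1): L=1.6180, (cx,cy)=(0.3393,0.9407)
member 1 (0-2): L=1.1030, (cx,cy)=(1.0000,0.0000)
member 2 (1-2): L=1.6197, (cx,cy)=(0.3420,-0.9397)
member 3 (1-3): L=0.9992, (cx,cy)=(0.9918,-0.1281)
member 4 (2-3): L=1.4609, (cx,cy)=(0.2991,0.9542)
member 5 (2-4): L=0.9970, (cx,cy)=(1.0000,0.0000)
member 6 (3-4): L=1.5023, (cx,cy)=(0.3728,-0.9279)
solve A·x = −loads:
  F[0-1] = -1030.3085 N (compression)
  F[0-2] = +536.5943 N (tension)
  F[1-2] = +1132.6992 N (tension)
  F[1-3] = -743.1457 N (compression)
  F[2-3] = -1115.4556 N (compression)
  F[2-4] = +1257.6921 N (tension)
  F[3-4] = -3373.9319 N (compression)
  Rx@0 = -187.0000 N
  Ry@0 = +969.1850 N
  Ry@4 = +3130.7550 N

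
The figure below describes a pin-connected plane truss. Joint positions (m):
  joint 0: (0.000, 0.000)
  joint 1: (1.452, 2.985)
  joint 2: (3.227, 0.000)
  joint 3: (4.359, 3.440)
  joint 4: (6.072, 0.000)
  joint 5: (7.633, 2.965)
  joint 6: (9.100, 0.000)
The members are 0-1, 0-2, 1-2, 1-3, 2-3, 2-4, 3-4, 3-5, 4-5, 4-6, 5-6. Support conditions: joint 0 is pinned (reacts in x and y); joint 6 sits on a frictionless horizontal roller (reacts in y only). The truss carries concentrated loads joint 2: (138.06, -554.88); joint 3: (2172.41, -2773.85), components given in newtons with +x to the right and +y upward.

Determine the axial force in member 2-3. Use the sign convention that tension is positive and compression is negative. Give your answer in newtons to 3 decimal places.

N=7 nodes, M=11 members, R=3 reactions → 2N=14, M+R=14
member 0 (0-1): L=3.3194, (cx,cy)=(0.4374,0.8993)
member 1 (0-2): L=3.2270, (cx,cy)=(1.0000,0.0000)
member 2 (1-2): L=3.4729, (cx,cy)=(0.5111,-0.8595)
member 3 (1-3): L=2.9424, (cx,cy)=(0.9880,0.1546)
member 4 (2-3): L=3.6215, (cx,cy)=(0.3126,0.9499)
member 5 (2-4): L=2.8450, (cx,cy)=(1.0000,0.0000)
member 6 (3-4): L=3.8429, (cx,cy)=(0.4458,-0.8952)
member 7 (3-5): L=3.3083, (cx,cy)=(0.9896,-0.1436)
member 8 (4-5): L=3.3508, (cx,cy)=(0.4659,0.8849)
member 9 (4-6): L=3.0280, (cx,cy)=(1.0000,0.0000)
member 10 (5-6): L=3.3081, (cx,cy)=(0.4435,-0.8963)
solve A·x = −loads:
  F[0-1] = -1092.0578 N (compression)
  F[0-2] = +2788.1647 N (tension)
  F[1-2] = +965.6773 N (tension)
  F[1-3] = -983.0814 N (compression)
  F[2-3] = -289.6519 N (compression)
  F[2-4] = +3234.2059 N (tension)
  F[3-4] = -2260.6906 N (compression)
  F[3-5] = -2249.8006 N (compression)
  F[4-5] = +2286.9920 N (tension)
  F[4-6] = +1161.0785 N (tension)
  F[5-6] = -2618.2185 N (compression)
  Rx@0 = -2310.4700 N
  Ry@0 = +982.0377 N
  Ry@6 = +2346.6923 N

-289.652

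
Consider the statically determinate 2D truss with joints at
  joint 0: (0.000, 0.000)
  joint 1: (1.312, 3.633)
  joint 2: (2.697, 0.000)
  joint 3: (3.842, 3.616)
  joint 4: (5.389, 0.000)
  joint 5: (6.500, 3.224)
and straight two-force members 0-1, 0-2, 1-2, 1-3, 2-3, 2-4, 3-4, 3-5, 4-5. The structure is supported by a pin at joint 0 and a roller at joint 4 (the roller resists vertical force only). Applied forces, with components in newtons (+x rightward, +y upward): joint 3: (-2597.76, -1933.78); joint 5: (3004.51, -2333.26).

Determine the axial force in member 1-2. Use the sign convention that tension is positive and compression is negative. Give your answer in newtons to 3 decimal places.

21.209

N=6 nodes, M=9 members, R=3 reactions → 2N=12, M+R=12
member 0 (0-1): L=3.8626, (cx,cy)=(0.3397,0.9405)
member 1 (0-2): L=2.6970, (cx,cy)=(1.0000,0.0000)
member 2 (1-2): L=3.8880, (cx,cy)=(0.3562,-0.9344)
member 3 (1-3): L=2.5301, (cx,cy)=(1.0000,-0.0067)
member 4 (2-3): L=3.7930, (cx,cy)=(0.3019,0.9533)
member 5 (2-4): L=2.6920, (cx,cy)=(1.0000,0.0000)
member 6 (3-4): L=3.9330, (cx,cy)=(0.3933,-0.9194)
member 7 (3-5): L=2.6868, (cx,cy)=(0.9893,-0.1459)
member 8 (4-5): L=3.4101, (cx,cy)=(0.3258,0.9454)
solve A·x = −loads:
  F[0-1] = -20.9655 N (compression)
  F[0-2] = +413.8712 N (tension)
  F[1-2] = +21.2089 N (tension)
  F[1-3] = -14.6766 N (compression)
  F[2-3] = -20.7874 N (compression)
  F[2-4] = +427.7014 N (tension)
  F[3-4] = -2663.2515 N (compression)
  F[3-5] = +3663.5649 N (tension)
  F[4-5] = -1902.5477 N (compression)
  Rx@0 = -406.7500 N
  Ry@0 = +19.7190 N
  Ry@4 = +4247.3210 N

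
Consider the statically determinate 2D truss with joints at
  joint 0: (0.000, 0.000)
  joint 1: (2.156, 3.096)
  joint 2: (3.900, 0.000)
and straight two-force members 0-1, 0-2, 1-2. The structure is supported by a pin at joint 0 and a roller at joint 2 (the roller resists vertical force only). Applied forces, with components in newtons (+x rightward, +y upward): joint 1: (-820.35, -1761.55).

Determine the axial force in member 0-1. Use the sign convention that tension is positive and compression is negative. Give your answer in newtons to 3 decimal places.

-1753.495

N=3 nodes, M=3 members, R=3 reactions → 2N=6, M+R=6
member 0 (0-1): L=3.7727, (cx,cy)=(0.5715,0.8206)
member 1 (0-2): L=3.9000, (cx,cy)=(1.0000,0.0000)
member 2 (1-2): L=3.5534, (cx,cy)=(0.4908,-0.8713)
solve A·x = −loads:
  F[0-1] = -1753.4954 N (compression)
  F[0-2] = +181.7170 N (tension)
  F[1-2] = -370.2498 N (compression)
  Rx@0 = +820.3500 N
  Ry@0 = +1438.9607 N
  Ry@2 = +322.5893 N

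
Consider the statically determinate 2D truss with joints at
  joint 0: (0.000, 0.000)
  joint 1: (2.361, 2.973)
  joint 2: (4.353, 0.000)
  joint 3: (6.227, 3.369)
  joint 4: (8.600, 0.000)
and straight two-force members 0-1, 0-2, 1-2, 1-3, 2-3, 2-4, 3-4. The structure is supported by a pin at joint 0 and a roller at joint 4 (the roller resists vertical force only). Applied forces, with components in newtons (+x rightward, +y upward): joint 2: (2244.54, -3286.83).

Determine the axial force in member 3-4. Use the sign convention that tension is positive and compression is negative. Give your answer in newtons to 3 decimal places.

N=5 nodes, M=7 members, R=3 reactions → 2N=10, M+R=10
member 0 (0-1): L=3.7965, (cx,cy)=(0.6219,0.7831)
member 1 (0-2): L=4.3530, (cx,cy)=(1.0000,0.0000)
member 2 (1-2): L=3.5787, (cx,cy)=(0.5566,-0.8308)
member 3 (1-3): L=3.8862, (cx,cy)=(0.9948,0.1019)
member 4 (2-3): L=3.8551, (cx,cy)=(0.4861,0.8739)
member 5 (2-4): L=4.2470, (cx,cy)=(1.0000,0.0000)
member 6 (3-4): L=4.1208, (cx,cy)=(0.5759,-0.8176)
solve A·x = −loads:
  F[0-1] = -2072.7365 N (compression)
  F[0-2] = +3533.5673 N (tension)
  F[1-2] = +1679.6168 N (tension)
  F[1-3] = -2235.5946 N (compression)
  F[2-3] = +2164.4054 N (tension)
  F[2-4] = +1171.8288 N (tension)
  F[3-4] = -2034.9408 N (compression)
  Rx@0 = -2244.5400 N
  Ry@0 = +1623.1590 N
  Ry@4 = +1663.6710 N

-2034.941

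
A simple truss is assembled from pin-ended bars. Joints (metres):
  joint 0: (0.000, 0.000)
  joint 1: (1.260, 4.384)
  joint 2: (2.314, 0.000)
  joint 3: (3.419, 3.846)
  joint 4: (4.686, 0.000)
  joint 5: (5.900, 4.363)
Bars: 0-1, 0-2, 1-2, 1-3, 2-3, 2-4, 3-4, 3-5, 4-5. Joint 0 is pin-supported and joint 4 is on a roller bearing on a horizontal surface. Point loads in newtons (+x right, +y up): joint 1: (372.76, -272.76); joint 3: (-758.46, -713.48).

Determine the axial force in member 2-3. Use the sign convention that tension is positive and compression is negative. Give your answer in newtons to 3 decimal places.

N=6 nodes, M=9 members, R=3 reactions → 2N=12, M+R=12
member 0 (0-1): L=4.5615, (cx,cy)=(0.2762,0.9611)
member 1 (0-2): L=2.3140, (cx,cy)=(1.0000,0.0000)
member 2 (1-2): L=4.5089, (cx,cy)=(0.2338,-0.9723)
member 3 (1-3): L=2.2250, (cx,cy)=(0.9703,-0.2418)
member 4 (2-3): L=4.0016, (cx,cy)=(0.2761,0.9611)
member 5 (2-4): L=2.3720, (cx,cy)=(1.0000,0.0000)
member 6 (3-4): L=4.0493, (cx,cy)=(0.3129,-0.9498)
member 7 (3-5): L=2.5343, (cx,cy)=(0.9790,0.2040)
member 8 (4-5): L=4.5287, (cx,cy)=(0.2681,0.9634)
solve A·x = −loads:
  F[0-1] = -693.0582 N (compression)
  F[0-2] = -194.2590 N (compression)
  F[1-2] = +584.1358 N (tension)
  F[1-3] = -722.1768 N (compression)
  F[2-3] = -590.9289 N (compression)
  F[2-4] = +105.4670 N (tension)
  F[3-4] = -337.0717 N (compression)
  F[3-5] = -0.0000 N (tension)
  F[4-5] = +0.0000 N (tension)
  Rx@0 = +385.7000 N
  Ry@0 = +666.0931 N
  Ry@4 = +320.1469 N

-590.929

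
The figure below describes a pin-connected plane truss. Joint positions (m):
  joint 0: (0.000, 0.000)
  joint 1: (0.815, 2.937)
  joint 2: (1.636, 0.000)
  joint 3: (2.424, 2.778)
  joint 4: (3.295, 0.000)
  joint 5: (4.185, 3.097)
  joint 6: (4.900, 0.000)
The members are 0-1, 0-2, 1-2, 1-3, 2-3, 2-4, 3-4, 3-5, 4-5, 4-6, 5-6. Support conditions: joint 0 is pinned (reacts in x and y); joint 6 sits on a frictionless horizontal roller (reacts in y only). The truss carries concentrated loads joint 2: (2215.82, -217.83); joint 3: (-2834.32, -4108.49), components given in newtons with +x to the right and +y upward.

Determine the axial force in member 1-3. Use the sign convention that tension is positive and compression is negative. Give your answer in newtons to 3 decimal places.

-2203.590

N=7 nodes, M=11 members, R=3 reactions → 2N=14, M+R=14
member 0 (0-1): L=3.0480, (cx,cy)=(0.2674,0.9636)
member 1 (0-2): L=1.6360, (cx,cy)=(1.0000,0.0000)
member 2 (1-2): L=3.0496, (cx,cy)=(0.2692,-0.9631)
member 3 (1-3): L=1.6168, (cx,cy)=(0.9952,-0.0983)
member 4 (2-3): L=2.8876, (cx,cy)=(0.2729,0.9620)
member 5 (2-4): L=1.6590, (cx,cy)=(1.0000,0.0000)
member 6 (3-4): L=2.9113, (cx,cy)=(0.2992,-0.9542)
member 7 (3-5): L=1.7897, (cx,cy)=(0.9840,0.1782)
member 8 (4-5): L=3.2223, (cx,cy)=(0.2762,0.9611)
member 9 (4-6): L=1.6050, (cx,cy)=(1.0000,0.0000)
member 10 (5-6): L=3.1785, (cx,cy)=(0.2250,-0.9744)
solve A·x = −loads:
  F[0-1] = -3972.6844 N (compression)
  F[0-2] = +443.7562 N (tension)
  F[1-2] = +4199.7913 N (tension)
  F[1-3] = -2203.5899 N (compression)
  F[2-3] = -3977.8847 N (compression)
  F[2-4] = +444.1180 N (tension)
  F[3-4] = -573.9212 N (compression)
  F[3-5] = -276.8489 N (compression)
  F[4-5] = +569.7992 N (tension)
  F[4-6] = +115.0389 N (tension)
  F[5-6] = -511.3945 N (compression)
  Rx@0 = +618.5000 N
  Ry@0 = +3828.0325 N
  Ry@6 = +498.2875 N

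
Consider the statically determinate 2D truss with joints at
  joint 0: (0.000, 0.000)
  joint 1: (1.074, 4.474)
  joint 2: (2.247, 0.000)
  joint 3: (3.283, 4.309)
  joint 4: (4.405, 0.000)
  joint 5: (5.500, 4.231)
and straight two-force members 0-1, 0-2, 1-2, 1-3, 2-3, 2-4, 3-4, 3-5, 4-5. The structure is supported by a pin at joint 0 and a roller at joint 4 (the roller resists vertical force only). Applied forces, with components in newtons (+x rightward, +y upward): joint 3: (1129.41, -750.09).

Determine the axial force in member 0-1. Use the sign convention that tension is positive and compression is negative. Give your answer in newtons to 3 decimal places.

N=6 nodes, M=9 members, R=3 reactions → 2N=12, M+R=12
member 0 (0-1): L=4.6011, (cx,cy)=(0.2334,0.9724)
member 1 (0-2): L=2.2470, (cx,cy)=(1.0000,0.0000)
member 2 (1-2): L=4.6252, (cx,cy)=(0.2536,-0.9673)
member 3 (1-3): L=2.2152, (cx,cy)=(0.9972,-0.0745)
member 4 (2-3): L=4.4318, (cx,cy)=(0.2338,0.9723)
member 5 (2-4): L=2.1580, (cx,cy)=(1.0000,0.0000)
member 6 (3-4): L=4.4527, (cx,cy)=(0.2520,-0.9677)
member 7 (3-5): L=2.2184, (cx,cy)=(0.9994,-0.0352)
member 8 (4-5): L=4.3704, (cx,cy)=(0.2505,0.9681)
solve A·x = −loads:
  F[0-1] = +939.6992 N (tension)
  F[0-2] = +910.0633 N (tension)
  F[1-2] = -980.7680 N (compression)
  F[1-3] = +469.3831 N (tension)
  F[2-3] = +975.7381 N (tension)
  F[2-4] = +433.2369 N (tension)
  F[3-4] = -1719.3097 N (compression)
  F[3-5] = -0.0000 N (compression)
  F[4-5] = +0.0000 N (tension)
  Rx@0 = -1129.4100 N
  Ry@0 = -913.7405 N
  Ry@4 = +1663.8305 N

939.699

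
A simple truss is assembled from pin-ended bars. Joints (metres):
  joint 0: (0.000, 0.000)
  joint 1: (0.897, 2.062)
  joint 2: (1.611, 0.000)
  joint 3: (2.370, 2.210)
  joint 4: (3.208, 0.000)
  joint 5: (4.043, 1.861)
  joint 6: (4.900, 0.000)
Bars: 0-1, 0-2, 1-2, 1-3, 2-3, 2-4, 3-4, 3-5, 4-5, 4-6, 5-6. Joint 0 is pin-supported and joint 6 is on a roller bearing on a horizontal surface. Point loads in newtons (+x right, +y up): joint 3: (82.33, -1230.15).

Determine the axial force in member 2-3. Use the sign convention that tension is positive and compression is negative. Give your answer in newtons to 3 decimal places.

-584.345

N=7 nodes, M=11 members, R=3 reactions → 2N=14, M+R=14
member 0 (0-1): L=2.2487, (cx,cy)=(0.3989,0.9170)
member 1 (0-2): L=1.6110, (cx,cy)=(1.0000,0.0000)
member 2 (1-2): L=2.1821, (cx,cy)=(0.3272,-0.9450)
member 3 (1-3): L=1.4804, (cx,cy)=(0.9950,0.1000)
member 4 (2-3): L=2.3367, (cx,cy)=(0.3248,0.9458)
member 5 (2-4): L=1.5970, (cx,cy)=(1.0000,0.0000)
member 6 (3-4): L=2.3635, (cx,cy)=(0.3546,-0.9350)
member 7 (3-5): L=1.7090, (cx,cy)=(0.9789,-0.2042)
member 8 (4-5): L=2.0397, (cx,cy)=(0.4094,0.9124)
member 9 (4-6): L=1.6920, (cx,cy)=(1.0000,0.0000)
member 10 (5-6): L=2.0488, (cx,cy)=(0.4183,-0.9083)
solve A·x = −loads:
  F[0-1] = -652.1610 N (compression)
  F[0-2] = +342.4803 N (tension)
  F[1-2] = +584.8545 N (tension)
  F[1-3] = -453.7910 N (compression)
  F[2-3] = -584.3452 N (compression)
  F[2-4] = +723.6526 N (tension)
  F[3-4] = -558.7954 N (compression)
  F[3-5] = -536.8435 N (compression)
  F[4-5] = +572.6774 N (tension)
  F[4-6] = +291.0961 N (tension)
  F[5-6] = -695.9288 N (compression)
  Rx@0 = -82.3300 N
  Ry@0 = +598.0266 N
  Ry@6 = +632.1234 N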